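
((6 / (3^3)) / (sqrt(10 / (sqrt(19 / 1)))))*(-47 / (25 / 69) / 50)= -1081*sqrt(10)*19^(1 / 4) / 18750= -0.38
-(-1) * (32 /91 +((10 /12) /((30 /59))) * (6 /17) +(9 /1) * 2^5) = 2681849 /9282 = 288.93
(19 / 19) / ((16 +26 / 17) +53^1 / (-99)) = 1683 / 28601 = 0.06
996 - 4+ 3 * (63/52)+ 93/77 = 3991357/4004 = 996.84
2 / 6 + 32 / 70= 83 / 105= 0.79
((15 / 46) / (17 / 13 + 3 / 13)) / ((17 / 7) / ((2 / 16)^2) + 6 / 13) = 3549 / 2610224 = 0.00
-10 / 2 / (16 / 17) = -85 / 16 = -5.31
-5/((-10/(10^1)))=5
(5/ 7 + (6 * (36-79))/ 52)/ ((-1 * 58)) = 773/ 10556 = 0.07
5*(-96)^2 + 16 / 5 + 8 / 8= 230421 / 5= 46084.20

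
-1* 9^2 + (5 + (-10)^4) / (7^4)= -184476 / 2401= -76.83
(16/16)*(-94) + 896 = 802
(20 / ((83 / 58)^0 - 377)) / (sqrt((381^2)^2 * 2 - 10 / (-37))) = -5 * sqrt(49908614353) / 4311025174924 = -0.00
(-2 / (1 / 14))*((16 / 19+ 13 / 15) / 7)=-1948 / 285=-6.84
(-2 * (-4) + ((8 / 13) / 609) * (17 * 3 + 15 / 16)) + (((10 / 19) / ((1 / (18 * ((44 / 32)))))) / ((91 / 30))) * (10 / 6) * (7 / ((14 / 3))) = 942072 / 50141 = 18.79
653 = 653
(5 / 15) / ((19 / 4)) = 4 / 57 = 0.07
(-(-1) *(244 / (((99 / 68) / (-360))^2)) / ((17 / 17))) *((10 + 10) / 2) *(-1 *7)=-126364672000 / 121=-1044336132.23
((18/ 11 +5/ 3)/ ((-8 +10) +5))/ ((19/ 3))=109/ 1463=0.07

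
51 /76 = 0.67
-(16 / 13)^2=-256 / 169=-1.51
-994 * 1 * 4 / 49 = -568 / 7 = -81.14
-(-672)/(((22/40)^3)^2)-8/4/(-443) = 19052547543122/784801523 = 24276.90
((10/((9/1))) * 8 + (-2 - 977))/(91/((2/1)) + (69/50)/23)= -218275/10251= -21.29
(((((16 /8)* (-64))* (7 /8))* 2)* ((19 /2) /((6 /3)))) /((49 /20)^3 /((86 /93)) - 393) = 732032000 /259442643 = 2.82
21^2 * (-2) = -882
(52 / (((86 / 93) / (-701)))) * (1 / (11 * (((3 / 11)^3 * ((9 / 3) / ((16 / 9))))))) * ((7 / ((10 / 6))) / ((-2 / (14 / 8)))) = 6699841148 / 17415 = 384716.69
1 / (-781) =-1 / 781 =-0.00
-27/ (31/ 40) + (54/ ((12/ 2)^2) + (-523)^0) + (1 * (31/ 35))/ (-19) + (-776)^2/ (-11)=-24842404197/ 453530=-54775.66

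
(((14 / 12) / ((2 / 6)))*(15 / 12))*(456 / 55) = 399 / 11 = 36.27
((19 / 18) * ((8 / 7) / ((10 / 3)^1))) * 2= 76 / 105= 0.72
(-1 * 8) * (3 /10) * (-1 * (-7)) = -84 /5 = -16.80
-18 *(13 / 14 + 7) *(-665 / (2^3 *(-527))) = -94905 / 4216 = -22.51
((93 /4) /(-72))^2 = 0.10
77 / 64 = 1.20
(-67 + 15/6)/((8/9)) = -1161/16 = -72.56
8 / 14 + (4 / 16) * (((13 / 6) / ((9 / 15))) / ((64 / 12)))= 1991 / 2688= 0.74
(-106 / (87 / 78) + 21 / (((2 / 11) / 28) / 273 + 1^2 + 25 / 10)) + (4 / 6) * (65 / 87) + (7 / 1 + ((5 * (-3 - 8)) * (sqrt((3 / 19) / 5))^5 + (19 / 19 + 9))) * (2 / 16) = -6637371181 / 76811256 - 99 * sqrt(285) / 1371800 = -86.41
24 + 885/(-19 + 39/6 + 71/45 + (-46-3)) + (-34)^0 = 55175/5393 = 10.23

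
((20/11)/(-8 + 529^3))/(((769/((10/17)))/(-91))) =-0.00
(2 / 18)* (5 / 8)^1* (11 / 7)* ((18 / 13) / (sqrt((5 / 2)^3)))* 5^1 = 11* sqrt(10) / 182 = 0.19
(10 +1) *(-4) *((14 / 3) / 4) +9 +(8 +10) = -73 / 3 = -24.33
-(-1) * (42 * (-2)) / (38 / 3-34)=63 / 16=3.94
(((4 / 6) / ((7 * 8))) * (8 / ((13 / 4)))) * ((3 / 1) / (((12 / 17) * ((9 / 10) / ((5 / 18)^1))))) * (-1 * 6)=-1700 / 7371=-0.23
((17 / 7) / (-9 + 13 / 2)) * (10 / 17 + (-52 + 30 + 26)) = -156 / 35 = -4.46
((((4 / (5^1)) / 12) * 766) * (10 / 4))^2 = 146689 / 9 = 16298.78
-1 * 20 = -20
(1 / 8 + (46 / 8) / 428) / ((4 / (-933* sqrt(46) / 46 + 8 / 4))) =237 / 3424 - 221121* sqrt(46) / 315008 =-4.69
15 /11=1.36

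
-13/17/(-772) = 13/13124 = 0.00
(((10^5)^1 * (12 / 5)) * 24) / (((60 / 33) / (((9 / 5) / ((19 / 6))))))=34214400 / 19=1800757.89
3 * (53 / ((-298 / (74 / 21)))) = -1961 / 1043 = -1.88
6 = 6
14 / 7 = 2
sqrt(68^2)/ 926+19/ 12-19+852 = 4637353/ 5556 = 834.66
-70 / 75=-14 / 15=-0.93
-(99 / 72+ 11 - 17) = 37 / 8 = 4.62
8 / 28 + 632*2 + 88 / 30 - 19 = 131063 / 105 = 1248.22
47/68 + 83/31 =7101/2108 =3.37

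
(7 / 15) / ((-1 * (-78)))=7 / 1170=0.01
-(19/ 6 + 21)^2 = -21025/ 36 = -584.03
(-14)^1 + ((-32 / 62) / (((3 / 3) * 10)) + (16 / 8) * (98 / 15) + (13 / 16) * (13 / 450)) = -214601 / 223200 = -0.96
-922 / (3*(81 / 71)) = -65462 / 243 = -269.39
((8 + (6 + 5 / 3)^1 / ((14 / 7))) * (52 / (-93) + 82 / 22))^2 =52951072321 / 37675044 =1405.47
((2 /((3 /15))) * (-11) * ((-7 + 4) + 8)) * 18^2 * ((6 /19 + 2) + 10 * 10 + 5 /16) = -694957725 /38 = -18288361.18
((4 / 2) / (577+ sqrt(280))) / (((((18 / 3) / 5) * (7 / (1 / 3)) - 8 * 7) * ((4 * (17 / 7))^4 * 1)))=-989555 / 78237426795264+ 1715 * sqrt(70) / 39118713397632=-0.00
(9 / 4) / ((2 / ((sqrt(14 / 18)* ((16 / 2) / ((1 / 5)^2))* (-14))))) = -2778.04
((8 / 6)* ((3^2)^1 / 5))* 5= 12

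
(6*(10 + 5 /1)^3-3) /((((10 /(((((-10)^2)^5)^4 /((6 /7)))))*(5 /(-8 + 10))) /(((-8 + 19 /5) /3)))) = -13228040000000000000000000000000000000000000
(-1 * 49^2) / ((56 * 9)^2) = -49 / 5184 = -0.01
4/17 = 0.24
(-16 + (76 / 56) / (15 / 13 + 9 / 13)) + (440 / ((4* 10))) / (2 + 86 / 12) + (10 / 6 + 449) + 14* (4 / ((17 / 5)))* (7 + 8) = 6508449 / 9520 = 683.66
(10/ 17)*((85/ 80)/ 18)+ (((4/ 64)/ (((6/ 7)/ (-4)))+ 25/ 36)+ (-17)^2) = 4631/ 16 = 289.44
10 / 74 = 5 / 37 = 0.14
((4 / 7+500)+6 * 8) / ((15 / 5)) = 1280 / 7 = 182.86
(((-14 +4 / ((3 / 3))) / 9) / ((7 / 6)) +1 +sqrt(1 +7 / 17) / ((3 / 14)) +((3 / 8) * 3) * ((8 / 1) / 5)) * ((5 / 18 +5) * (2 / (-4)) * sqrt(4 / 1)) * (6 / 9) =-2660 * sqrt(102) / 1377 - 3686 / 567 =-26.01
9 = 9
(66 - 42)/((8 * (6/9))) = 9/2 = 4.50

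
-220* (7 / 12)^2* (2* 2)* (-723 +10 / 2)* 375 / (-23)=-241876250 / 69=-3505452.90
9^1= 9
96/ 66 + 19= 225/ 11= 20.45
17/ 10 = 1.70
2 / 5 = 0.40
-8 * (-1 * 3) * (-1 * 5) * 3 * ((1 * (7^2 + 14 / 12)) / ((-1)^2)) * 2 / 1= -36120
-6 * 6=-36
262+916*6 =5758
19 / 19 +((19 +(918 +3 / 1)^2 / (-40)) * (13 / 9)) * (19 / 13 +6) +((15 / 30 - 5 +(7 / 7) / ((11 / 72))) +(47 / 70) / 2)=-6329741863 / 27720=-228345.67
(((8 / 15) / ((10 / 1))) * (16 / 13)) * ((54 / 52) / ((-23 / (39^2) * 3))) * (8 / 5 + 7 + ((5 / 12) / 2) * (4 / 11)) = -412272 / 31625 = -13.04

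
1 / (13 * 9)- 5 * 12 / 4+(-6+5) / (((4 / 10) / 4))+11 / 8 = -22105 / 936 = -23.62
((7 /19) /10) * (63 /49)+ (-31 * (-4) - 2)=23189 /190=122.05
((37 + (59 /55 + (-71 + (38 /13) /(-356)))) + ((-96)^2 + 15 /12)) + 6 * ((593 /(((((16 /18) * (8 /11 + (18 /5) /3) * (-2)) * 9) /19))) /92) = 45477670768243 /4964548160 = 9160.49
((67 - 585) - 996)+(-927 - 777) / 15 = -8138 / 5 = -1627.60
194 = 194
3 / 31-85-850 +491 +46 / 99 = -1360913 / 3069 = -443.44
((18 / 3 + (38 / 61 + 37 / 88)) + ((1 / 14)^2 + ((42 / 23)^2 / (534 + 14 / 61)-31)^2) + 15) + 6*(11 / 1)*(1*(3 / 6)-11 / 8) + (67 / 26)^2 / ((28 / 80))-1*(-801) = 1440684067488310213805029 / 825661565143247784952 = 1744.88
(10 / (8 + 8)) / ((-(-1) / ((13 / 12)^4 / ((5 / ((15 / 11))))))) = 142805 / 608256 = 0.23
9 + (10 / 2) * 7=44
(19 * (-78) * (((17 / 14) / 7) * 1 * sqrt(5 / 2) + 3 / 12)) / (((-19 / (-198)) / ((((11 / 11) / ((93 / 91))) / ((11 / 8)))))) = -206856 * sqrt(10) / 217 - 85176 / 31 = -5762.07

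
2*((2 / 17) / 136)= 1 / 578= 0.00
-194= -194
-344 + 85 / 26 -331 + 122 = -14293 / 26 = -549.73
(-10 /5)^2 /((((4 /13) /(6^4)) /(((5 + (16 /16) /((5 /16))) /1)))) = 690768 /5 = 138153.60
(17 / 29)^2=289 / 841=0.34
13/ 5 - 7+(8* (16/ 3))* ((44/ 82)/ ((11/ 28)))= 33134/ 615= 53.88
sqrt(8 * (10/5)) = 4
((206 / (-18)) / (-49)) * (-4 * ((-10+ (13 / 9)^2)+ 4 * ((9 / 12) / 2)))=214034 / 35721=5.99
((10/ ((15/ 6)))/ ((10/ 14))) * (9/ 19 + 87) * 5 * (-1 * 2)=-93072/ 19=-4898.53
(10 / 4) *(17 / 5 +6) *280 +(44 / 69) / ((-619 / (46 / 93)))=1136372492 / 172701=6580.00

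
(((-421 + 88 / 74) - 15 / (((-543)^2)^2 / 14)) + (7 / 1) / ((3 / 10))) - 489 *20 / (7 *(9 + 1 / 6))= -45316697649905051 / 82560157516683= -548.89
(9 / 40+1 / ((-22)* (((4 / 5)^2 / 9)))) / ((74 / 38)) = -13851 / 65120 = -0.21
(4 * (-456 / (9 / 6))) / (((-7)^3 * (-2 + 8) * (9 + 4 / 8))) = 64 / 1029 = 0.06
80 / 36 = 20 / 9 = 2.22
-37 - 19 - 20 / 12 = -173 / 3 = -57.67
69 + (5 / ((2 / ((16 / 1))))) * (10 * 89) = 35669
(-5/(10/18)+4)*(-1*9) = 45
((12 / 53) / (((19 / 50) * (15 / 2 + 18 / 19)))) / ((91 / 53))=400 / 9737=0.04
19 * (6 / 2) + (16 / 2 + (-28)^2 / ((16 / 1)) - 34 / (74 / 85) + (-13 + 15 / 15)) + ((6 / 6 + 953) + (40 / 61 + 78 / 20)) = 23055293 / 22570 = 1021.50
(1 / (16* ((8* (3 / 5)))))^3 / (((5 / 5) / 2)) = 125 / 28311552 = 0.00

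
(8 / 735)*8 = 64 / 735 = 0.09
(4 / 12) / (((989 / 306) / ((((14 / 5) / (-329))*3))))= -612 / 232415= -0.00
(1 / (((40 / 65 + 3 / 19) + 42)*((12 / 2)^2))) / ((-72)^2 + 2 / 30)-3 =-3.00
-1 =-1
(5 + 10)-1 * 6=9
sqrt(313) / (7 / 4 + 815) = 4 * sqrt(313) / 3267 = 0.02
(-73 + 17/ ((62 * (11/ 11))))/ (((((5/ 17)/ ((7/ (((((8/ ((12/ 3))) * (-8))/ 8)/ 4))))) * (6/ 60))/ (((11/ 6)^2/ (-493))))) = -424347/ 1798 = -236.01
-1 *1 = -1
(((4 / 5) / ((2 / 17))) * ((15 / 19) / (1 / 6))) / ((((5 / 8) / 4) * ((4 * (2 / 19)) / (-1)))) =-2448 / 5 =-489.60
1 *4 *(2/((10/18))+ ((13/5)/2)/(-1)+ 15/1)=346/5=69.20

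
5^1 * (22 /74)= 55 /37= 1.49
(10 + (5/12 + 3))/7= 1.92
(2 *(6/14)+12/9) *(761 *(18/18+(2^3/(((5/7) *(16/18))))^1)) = 2380408/105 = 22670.55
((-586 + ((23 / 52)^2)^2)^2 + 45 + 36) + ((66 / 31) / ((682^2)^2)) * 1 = 699607112469736019388308832237 / 2037104338566808620302336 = 343432.14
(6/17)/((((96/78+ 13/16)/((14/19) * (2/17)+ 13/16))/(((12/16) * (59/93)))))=10692747/144687850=0.07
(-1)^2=1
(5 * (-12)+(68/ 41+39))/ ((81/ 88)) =-21.01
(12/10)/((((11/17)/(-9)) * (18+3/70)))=-4284/4631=-0.93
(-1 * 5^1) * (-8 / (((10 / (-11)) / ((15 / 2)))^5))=-195676965 / 128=-1528726.29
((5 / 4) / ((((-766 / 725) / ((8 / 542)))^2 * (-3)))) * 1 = -2628125 / 32318960547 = -0.00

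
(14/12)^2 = 49/36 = 1.36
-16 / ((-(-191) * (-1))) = 16 / 191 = 0.08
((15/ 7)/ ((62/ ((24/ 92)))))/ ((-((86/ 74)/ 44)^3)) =-194167131840/ 396819437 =-489.31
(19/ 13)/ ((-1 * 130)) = -19/ 1690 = -0.01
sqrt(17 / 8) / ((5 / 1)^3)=sqrt(34) / 500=0.01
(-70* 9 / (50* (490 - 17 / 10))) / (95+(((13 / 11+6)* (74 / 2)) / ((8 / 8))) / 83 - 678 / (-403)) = -7726719 / 29909341834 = -0.00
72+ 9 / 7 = 513 / 7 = 73.29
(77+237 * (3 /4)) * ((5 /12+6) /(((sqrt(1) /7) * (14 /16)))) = 78463 /6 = 13077.17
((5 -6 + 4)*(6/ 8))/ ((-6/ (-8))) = 3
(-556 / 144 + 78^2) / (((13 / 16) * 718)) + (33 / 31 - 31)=-25407914 / 1302093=-19.51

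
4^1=4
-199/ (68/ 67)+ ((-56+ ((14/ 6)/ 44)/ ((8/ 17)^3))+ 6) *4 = -113180345/ 287232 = -394.04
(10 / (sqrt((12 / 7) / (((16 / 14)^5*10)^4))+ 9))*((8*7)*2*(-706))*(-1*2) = 13674571381840890612940800000 / 77822190162066985506857 - 3426138804829705732096000*sqrt(21) / 233466570486200956520571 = 175648.33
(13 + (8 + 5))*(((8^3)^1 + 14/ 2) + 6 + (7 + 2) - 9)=13650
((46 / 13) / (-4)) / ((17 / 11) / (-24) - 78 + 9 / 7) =924 / 80197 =0.01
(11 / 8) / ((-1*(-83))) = 11 / 664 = 0.02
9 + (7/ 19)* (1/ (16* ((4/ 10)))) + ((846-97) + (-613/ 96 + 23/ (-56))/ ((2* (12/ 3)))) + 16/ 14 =77460995/ 102144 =758.35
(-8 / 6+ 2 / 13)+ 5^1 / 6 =-9 / 26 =-0.35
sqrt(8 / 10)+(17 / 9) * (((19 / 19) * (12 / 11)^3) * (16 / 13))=2 * sqrt(5) / 5+52224 / 17303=3.91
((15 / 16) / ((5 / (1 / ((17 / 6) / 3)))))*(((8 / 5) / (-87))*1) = -9 / 2465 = -0.00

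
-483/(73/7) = -3381/73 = -46.32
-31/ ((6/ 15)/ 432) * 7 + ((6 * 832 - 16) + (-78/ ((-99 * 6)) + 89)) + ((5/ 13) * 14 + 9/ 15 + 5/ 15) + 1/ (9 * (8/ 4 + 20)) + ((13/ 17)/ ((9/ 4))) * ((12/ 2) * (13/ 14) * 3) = -117051195419/ 510510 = -229282.87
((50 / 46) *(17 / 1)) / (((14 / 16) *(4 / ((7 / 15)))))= 170 / 69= 2.46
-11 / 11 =-1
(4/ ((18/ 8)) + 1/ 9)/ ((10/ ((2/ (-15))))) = -17/ 675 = -0.03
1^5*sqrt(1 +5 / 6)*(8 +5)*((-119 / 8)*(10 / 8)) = -7735*sqrt(66) / 192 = -327.29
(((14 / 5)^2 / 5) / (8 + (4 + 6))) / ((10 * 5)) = 49 / 28125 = 0.00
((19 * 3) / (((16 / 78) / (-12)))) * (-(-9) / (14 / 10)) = -300105 / 14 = -21436.07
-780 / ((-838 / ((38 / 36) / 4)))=1235 / 5028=0.25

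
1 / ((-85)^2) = 1 / 7225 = 0.00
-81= -81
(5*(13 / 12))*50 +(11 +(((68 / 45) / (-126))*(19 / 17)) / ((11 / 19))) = 17576501 / 62370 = 281.81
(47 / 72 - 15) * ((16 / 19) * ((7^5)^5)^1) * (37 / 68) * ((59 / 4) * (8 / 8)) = -3024162039018407745950916473 / 23256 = -130037927374372538095584.60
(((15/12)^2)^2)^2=390625/65536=5.96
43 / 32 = 1.34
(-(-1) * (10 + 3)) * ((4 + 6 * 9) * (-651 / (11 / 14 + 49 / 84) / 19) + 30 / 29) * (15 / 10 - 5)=4182038679 / 63365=65999.19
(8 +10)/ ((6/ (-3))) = -9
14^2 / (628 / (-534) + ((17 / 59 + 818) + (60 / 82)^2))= 5190235428 / 21651954227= 0.24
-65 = -65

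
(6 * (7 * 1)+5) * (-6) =-282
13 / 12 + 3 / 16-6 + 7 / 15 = -341 / 80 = -4.26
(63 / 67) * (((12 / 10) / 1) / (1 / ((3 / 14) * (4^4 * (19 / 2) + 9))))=197721 / 335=590.21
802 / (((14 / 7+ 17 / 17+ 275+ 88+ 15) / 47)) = 37694 / 381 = 98.93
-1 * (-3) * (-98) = -294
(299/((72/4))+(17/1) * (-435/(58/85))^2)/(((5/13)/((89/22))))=287770455011/3960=72669306.82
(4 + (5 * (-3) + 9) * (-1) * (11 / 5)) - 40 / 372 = 7948 / 465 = 17.09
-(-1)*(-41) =-41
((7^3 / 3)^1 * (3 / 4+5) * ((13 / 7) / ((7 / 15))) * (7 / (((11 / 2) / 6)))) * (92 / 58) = 10109190 / 319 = 31690.25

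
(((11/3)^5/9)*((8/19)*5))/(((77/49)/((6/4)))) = 2049740/13851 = 147.98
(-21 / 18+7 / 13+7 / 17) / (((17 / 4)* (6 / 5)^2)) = -7175 / 202878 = -0.04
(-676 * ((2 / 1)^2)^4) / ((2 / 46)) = -3980288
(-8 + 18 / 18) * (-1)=7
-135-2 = -137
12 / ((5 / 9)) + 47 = 343 / 5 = 68.60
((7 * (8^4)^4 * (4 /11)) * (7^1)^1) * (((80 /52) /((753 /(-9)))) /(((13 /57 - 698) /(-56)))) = -10565985157766468075520 /1427572289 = -7401366108869.93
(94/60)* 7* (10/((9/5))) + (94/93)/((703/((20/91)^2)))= 296869923685/4872631491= 60.93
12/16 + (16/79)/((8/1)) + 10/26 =4765/4108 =1.16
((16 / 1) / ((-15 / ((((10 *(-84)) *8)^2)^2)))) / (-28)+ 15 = 77686898688015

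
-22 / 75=-0.29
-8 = -8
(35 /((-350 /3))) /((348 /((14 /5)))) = -7 /2900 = -0.00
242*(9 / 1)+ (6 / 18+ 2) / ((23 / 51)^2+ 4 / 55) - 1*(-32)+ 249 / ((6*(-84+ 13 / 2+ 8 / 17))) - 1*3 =229127949383 / 103447881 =2214.91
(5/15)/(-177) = -1/531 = -0.00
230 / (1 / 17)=3910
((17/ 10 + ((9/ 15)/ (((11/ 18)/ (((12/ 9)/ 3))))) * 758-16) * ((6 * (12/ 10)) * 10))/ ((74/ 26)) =16291548/ 2035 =8005.67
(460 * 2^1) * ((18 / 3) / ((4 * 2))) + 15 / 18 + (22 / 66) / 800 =552667 / 800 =690.83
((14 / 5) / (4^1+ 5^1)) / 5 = 14 / 225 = 0.06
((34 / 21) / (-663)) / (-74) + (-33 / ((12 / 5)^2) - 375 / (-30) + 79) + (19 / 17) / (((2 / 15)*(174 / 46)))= 21031512109 / 239030064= 87.99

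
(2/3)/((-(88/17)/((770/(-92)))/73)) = 43435/552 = 78.69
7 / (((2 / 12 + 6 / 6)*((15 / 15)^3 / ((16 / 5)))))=96 / 5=19.20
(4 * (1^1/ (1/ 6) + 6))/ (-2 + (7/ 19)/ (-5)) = -23.15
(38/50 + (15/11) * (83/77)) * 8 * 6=2266464/21175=107.03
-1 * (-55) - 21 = 34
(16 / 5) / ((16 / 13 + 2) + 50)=52 / 865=0.06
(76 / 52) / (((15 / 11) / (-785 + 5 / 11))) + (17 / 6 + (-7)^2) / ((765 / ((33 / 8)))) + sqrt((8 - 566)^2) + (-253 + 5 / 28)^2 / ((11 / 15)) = 3725628415141 / 42882840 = 86879.24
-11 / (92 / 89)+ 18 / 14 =-9.36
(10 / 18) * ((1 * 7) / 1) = 35 / 9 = 3.89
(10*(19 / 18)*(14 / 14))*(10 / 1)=950 / 9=105.56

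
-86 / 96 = -43 / 48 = -0.90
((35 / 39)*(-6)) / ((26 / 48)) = -1680 / 169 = -9.94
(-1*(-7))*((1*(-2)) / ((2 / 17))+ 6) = -77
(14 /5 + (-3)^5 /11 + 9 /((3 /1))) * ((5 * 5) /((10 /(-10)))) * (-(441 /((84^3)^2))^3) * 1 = -5 /6205775438583028531593216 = -0.00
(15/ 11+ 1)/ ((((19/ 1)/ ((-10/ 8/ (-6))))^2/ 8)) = 325/ 142956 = 0.00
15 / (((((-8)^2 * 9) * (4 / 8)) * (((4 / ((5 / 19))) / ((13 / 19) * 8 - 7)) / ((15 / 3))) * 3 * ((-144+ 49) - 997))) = 3625 / 454132224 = 0.00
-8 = -8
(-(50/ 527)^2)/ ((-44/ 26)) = 16250/ 3055019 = 0.01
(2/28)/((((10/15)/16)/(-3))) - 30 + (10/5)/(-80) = -9847/280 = -35.17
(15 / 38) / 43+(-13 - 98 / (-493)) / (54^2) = 5625823 / 1174509396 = 0.00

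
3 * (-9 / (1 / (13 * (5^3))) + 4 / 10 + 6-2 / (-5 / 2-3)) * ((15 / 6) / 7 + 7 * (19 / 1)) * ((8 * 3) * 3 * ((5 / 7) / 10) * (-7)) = 81057974454 / 385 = 210540193.39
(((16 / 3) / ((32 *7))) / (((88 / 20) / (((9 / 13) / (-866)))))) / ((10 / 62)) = -93 / 3467464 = -0.00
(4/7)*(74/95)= 296/665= 0.45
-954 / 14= -477 / 7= -68.14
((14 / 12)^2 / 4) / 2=49 / 288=0.17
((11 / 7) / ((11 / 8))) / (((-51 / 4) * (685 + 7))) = -8 / 61761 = -0.00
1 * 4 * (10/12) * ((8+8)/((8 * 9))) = 20/27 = 0.74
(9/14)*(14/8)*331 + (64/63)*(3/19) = 1189133/3192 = 372.54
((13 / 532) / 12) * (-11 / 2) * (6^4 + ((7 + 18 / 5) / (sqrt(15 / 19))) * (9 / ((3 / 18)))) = -3861 / 266- 22737 * sqrt(285) / 53200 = -21.73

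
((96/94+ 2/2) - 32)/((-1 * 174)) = 1409/8178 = 0.17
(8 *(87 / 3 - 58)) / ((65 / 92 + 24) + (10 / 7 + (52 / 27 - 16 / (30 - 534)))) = -4034016 / 488477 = -8.26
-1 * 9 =-9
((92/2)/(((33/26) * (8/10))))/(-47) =-0.96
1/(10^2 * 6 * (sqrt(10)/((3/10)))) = sqrt(10)/20000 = 0.00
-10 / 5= -2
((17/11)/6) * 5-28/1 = -1763/66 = -26.71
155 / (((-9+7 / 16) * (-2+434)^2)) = -155 / 1597968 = -0.00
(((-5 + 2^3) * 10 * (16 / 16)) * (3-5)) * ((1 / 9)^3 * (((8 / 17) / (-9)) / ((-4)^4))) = 5 / 297432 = 0.00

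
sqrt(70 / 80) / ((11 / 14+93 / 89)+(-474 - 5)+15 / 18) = -1869 * sqrt(14) / 3561088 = -0.00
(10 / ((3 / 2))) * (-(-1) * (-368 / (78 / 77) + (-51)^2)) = 1745420 / 117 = 14918.12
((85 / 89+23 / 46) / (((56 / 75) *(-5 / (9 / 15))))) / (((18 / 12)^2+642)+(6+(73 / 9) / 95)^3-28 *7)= -208133782875 / 599531871981548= -0.00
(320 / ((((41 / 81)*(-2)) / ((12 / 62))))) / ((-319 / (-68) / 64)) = -338411520 / 405449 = -834.66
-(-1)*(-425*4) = -1700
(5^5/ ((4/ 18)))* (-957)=-26915625/ 2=-13457812.50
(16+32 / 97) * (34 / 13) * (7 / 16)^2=82467 / 10088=8.17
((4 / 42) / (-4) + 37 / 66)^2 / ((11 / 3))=15376 / 195657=0.08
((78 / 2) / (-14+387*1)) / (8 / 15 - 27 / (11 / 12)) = -6435 / 1779956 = -0.00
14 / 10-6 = -23 / 5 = -4.60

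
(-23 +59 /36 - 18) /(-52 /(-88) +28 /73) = -1137851 /28170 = -40.39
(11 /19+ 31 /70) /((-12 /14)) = -453 /380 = -1.19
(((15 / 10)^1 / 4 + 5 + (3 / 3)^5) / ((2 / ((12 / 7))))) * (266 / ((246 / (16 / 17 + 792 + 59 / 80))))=61525971 / 13120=4689.48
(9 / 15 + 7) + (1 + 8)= 16.60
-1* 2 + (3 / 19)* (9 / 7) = -1.80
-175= -175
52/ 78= 2/ 3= 0.67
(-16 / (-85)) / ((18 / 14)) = 0.15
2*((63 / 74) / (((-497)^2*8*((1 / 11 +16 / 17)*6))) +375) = 3023813604561 / 4031751472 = 750.00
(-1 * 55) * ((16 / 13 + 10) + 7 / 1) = -13035 / 13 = -1002.69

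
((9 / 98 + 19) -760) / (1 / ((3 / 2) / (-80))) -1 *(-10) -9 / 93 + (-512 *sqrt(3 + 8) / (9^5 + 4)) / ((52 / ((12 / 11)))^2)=11566397 / 486080 -4608 *sqrt(11) / 1207574797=23.80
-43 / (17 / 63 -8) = 2709 / 487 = 5.56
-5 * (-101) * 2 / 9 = 1010 / 9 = 112.22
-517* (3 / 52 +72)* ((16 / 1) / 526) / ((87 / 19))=-24537854 / 99151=-247.48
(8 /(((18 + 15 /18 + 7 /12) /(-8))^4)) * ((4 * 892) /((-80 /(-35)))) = 1060663984128 /2947295521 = 359.88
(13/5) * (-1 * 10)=-26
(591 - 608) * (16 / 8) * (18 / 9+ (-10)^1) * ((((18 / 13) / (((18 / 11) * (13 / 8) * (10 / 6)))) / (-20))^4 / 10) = 2580564096 / 1593224064453125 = 0.00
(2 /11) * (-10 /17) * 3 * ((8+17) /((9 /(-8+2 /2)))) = 3500 /561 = 6.24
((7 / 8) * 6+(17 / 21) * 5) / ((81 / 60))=3905 / 567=6.89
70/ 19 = 3.68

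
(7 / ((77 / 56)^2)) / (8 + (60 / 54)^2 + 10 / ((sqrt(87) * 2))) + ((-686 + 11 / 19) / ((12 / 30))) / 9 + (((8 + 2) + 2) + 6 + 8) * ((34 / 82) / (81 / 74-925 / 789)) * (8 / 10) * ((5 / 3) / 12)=-40813278218961257 / 198707649777186-4898880 * sqrt(87) / 1956683861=-205.42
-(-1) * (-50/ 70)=-5/ 7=-0.71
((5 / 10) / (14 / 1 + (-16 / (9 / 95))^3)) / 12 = -243 / 28094382352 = -0.00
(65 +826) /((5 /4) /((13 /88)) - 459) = -11583 /5857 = -1.98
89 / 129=0.69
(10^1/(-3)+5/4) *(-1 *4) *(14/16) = 175/24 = 7.29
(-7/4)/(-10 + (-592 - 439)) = 7/4164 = 0.00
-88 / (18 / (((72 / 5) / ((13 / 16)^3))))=-1441792 / 10985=-131.25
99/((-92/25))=-2475/92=-26.90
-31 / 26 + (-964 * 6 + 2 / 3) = -451193 / 78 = -5784.53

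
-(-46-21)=67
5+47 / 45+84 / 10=130 / 9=14.44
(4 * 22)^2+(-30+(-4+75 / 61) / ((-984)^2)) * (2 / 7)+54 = 230035908977 / 29531808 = 7789.43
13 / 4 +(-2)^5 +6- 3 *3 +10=-87 / 4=-21.75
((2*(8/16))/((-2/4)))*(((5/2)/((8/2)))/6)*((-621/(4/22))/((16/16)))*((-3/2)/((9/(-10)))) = 18975/16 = 1185.94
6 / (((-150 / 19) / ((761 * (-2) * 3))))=86754 / 25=3470.16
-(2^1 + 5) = -7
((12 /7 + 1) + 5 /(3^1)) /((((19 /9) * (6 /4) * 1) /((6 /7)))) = 1104 /931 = 1.19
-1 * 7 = -7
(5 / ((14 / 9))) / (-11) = -45 / 154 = -0.29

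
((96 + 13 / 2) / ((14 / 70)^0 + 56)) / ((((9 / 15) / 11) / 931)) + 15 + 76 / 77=42562733 / 1386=30709.04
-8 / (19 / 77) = -616 / 19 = -32.42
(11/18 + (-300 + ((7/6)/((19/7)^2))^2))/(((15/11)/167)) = -2580033597493/70373340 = -36662.09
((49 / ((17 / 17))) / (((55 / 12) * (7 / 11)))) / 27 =28 / 45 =0.62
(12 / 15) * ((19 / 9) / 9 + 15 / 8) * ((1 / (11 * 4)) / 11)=1367 / 392040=0.00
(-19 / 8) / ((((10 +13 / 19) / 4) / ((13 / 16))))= -4693 / 6496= -0.72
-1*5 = -5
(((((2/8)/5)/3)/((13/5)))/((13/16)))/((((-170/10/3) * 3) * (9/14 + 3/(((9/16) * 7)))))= -56/169507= -0.00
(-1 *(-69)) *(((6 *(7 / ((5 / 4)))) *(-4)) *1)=-46368 / 5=-9273.60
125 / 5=25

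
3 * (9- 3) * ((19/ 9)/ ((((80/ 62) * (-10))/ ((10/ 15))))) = -589/ 300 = -1.96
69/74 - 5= -301/74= -4.07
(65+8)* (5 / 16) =365 / 16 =22.81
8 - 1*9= -1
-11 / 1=-11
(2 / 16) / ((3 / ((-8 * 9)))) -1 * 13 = -16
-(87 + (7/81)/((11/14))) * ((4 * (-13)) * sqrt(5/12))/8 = 1008995 * sqrt(15)/10692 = 365.49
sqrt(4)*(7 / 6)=7 / 3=2.33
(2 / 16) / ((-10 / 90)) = -9 / 8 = -1.12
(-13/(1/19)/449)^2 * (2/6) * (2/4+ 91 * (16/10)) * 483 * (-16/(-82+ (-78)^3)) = 57402391956/239216722585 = 0.24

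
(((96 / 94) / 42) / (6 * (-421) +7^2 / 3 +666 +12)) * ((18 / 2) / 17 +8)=-696 / 6146707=-0.00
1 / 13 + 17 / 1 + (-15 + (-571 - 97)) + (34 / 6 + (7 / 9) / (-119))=-1313263 / 1989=-660.26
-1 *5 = -5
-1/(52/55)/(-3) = 55/156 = 0.35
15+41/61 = 956/61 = 15.67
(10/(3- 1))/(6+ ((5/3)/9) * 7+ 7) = 135/386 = 0.35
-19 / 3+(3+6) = 8 / 3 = 2.67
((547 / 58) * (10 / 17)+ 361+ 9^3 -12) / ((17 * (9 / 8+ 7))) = 4273512 / 544765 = 7.84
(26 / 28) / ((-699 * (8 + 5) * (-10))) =1 / 97860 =0.00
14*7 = 98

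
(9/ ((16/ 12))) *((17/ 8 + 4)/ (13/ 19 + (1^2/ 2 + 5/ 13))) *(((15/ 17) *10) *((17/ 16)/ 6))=326781/ 7936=41.18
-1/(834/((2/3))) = -1/1251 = -0.00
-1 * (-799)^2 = -638401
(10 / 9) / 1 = 10 / 9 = 1.11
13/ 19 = 0.68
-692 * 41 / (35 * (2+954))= -7093 / 8365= -0.85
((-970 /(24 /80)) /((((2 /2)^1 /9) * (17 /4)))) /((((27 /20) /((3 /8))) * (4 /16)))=-388000 /51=-7607.84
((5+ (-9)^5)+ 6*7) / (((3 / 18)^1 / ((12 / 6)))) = -708024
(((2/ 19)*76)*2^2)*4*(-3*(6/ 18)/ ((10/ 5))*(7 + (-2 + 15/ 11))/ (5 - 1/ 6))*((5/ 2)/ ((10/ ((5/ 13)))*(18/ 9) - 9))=-67200/ 13717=-4.90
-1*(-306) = 306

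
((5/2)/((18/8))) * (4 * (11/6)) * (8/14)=4.66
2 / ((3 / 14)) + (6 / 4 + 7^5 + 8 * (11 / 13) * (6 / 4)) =16827.99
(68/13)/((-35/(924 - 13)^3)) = -51411946108/455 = -112993288.15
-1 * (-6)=6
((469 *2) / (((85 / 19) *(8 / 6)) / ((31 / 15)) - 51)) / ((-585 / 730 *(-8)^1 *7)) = -2880799 / 6631326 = -0.43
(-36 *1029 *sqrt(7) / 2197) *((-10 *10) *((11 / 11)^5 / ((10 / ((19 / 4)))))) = 1759590 *sqrt(7) / 2197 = 2119.00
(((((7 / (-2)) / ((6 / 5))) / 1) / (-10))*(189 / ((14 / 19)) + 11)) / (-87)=-3745 / 4176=-0.90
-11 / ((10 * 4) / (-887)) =9757 / 40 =243.92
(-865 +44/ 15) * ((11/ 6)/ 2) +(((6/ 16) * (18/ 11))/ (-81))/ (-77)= -790.23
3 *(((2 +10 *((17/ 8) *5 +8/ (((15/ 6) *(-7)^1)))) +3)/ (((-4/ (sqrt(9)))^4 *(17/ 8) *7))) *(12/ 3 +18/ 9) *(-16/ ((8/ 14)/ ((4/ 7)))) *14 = -2177523/ 238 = -9149.26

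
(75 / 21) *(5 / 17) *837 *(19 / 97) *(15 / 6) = 9939375 / 23086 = 430.54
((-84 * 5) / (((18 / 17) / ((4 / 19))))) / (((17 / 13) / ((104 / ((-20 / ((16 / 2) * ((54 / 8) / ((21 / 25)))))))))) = 405600 / 19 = 21347.37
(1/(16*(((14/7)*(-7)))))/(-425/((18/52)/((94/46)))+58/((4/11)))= 207/108938704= 0.00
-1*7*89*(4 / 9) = -2492 / 9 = -276.89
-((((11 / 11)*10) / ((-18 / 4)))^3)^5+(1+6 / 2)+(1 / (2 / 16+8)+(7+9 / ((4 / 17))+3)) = 8522483619545732835433 / 53531694344608740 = 159204.44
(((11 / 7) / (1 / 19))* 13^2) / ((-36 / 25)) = -3504.07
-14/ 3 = -4.67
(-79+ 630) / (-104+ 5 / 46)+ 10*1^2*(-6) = -312086 / 4779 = -65.30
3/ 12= 1/ 4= 0.25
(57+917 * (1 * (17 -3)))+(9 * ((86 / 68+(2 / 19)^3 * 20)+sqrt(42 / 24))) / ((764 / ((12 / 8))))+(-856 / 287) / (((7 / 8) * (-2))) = 12896.75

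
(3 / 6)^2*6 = 3 / 2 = 1.50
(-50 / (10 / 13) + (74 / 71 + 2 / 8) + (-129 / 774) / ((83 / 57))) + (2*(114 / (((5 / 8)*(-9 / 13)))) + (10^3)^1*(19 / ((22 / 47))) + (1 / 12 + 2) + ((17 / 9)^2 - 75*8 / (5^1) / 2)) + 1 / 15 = 39945.87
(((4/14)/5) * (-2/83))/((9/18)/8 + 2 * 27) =-64/2512825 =-0.00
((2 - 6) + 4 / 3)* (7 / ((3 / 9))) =-56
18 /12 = 3 /2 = 1.50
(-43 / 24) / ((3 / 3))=-43 / 24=-1.79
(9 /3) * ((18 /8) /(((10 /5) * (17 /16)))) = 54 /17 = 3.18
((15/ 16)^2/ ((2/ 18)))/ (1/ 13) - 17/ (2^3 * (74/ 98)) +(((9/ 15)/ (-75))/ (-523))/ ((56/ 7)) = 100.02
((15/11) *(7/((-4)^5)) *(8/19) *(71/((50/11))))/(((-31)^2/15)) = -4473/4674304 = -0.00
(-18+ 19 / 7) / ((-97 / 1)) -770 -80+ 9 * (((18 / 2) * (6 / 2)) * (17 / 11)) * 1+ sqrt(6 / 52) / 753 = -3542524 / 7469+ sqrt(78) / 19578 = -474.30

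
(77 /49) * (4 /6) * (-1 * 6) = -44 /7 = -6.29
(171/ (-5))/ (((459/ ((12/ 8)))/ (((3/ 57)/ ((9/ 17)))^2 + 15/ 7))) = -220319/ 915705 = -0.24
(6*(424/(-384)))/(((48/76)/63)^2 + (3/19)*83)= -8437653/16691096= -0.51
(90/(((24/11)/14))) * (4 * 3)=6930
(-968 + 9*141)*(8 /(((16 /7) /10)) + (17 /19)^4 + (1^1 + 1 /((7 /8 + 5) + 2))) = 12980514017 /1172889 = 11067.13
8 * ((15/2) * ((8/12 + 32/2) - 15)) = 100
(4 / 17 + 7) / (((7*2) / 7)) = 123 / 34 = 3.62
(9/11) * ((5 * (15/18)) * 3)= 10.23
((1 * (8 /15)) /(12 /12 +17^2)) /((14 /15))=2 /1015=0.00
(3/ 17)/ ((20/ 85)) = 3/ 4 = 0.75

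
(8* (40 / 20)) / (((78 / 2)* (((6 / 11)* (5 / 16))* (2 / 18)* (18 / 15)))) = 704 / 39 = 18.05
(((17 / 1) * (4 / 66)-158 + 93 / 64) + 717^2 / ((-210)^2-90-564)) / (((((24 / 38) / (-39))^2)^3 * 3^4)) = -38382960372452008852279 / 390295977984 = -98343212683.65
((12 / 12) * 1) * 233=233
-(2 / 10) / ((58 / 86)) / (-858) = 43 / 124410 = 0.00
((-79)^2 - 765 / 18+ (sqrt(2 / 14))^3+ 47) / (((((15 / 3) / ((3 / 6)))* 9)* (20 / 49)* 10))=17.00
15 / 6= 5 / 2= 2.50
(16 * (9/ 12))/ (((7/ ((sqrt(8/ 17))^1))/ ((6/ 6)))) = 24 * sqrt(34)/ 119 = 1.18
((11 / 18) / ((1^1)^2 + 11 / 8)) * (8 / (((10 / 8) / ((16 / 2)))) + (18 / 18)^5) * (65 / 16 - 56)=-265089 / 380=-697.60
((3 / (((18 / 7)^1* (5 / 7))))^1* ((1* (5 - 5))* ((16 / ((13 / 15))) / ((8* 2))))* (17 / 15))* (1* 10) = 0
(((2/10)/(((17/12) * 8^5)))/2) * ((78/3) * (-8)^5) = -156/85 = -1.84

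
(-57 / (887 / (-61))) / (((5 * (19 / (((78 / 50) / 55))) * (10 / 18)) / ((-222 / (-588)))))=2376621 / 2988081250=0.00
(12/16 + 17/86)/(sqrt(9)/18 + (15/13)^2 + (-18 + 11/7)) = -578487/9114022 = -0.06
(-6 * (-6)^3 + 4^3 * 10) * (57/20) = 27588/5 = 5517.60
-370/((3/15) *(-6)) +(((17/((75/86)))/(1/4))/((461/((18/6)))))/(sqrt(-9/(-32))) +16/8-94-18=23392 *sqrt(2)/34575 +595/3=199.29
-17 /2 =-8.50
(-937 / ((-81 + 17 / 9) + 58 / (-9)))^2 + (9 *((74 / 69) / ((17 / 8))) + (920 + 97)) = 264624052899 / 231823900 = 1141.49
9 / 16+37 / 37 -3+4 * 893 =57129 / 16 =3570.56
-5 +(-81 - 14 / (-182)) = -1117 / 13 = -85.92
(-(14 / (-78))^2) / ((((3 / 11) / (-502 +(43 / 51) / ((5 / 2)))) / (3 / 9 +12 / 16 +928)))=192183775091 / 3490695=55056.02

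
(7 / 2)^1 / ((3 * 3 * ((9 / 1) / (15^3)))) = 875 / 6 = 145.83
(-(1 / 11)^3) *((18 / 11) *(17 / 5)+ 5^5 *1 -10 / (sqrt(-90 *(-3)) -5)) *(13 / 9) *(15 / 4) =-109672147 / 8608908+ 65 *sqrt(30) / 130438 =-12.74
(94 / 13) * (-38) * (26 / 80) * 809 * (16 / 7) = -5779496 / 35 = -165128.46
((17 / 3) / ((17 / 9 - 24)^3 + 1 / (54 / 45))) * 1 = -8262 / 15759983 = -0.00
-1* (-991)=991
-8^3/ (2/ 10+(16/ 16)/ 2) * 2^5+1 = -163833/ 7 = -23404.71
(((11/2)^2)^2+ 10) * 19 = 281219/16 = 17576.19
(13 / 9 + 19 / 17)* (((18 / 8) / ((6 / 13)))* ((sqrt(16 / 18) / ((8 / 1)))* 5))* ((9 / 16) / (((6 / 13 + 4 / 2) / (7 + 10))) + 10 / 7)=8664565* sqrt(2) / 313344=39.11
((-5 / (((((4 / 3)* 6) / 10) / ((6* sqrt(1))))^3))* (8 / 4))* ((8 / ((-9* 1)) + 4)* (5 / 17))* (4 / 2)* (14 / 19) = -1837500 / 323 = -5688.85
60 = 60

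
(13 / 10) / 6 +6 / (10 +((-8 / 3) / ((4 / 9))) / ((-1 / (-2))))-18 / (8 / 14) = -2057 / 60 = -34.28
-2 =-2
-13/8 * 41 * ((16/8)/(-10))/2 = 533/80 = 6.66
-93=-93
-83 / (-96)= 83 / 96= 0.86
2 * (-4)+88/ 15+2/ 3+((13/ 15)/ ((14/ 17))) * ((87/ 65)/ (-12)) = -6653/ 4200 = -1.58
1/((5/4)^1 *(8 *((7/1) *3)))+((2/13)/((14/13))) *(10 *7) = 2101/210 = 10.00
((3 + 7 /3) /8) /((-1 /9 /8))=-48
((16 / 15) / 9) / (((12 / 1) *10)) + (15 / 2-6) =6079 / 4050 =1.50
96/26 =48/13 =3.69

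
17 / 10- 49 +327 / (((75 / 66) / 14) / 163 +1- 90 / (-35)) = 5289757 / 119550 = 44.25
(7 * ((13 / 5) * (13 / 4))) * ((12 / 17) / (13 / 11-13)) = -3003 / 850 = -3.53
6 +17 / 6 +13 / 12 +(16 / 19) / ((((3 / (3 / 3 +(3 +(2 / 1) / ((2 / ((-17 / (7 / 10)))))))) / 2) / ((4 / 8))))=6739 / 1596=4.22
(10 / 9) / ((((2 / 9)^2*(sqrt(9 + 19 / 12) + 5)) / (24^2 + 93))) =903150 / 173 - 30105*sqrt(381) / 173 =1823.84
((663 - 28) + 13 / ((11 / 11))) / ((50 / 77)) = 24948 / 25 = 997.92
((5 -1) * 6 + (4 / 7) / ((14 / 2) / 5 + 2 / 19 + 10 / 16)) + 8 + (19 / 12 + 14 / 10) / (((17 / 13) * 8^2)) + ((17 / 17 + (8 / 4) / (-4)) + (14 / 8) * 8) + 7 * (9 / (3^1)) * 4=96771103411 / 739818240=130.80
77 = 77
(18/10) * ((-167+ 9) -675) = -7497/5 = -1499.40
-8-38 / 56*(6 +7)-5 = -611 / 28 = -21.82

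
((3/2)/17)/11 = 3/374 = 0.01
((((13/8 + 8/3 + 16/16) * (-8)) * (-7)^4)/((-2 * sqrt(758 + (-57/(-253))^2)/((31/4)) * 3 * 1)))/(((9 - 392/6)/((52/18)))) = -2391542461 * sqrt(48522071)/68124987684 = -244.54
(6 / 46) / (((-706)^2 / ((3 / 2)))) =0.00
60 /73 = 0.82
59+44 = 103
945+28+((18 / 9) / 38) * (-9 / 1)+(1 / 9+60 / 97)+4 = 16209745 / 16587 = 977.26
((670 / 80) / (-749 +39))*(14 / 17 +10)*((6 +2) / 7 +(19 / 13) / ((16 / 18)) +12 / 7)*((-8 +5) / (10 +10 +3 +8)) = 15149571 / 272395760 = 0.06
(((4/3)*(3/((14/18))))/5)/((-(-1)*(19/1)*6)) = 6/665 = 0.01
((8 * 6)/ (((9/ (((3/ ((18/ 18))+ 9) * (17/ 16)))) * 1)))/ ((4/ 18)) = 306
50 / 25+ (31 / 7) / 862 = 12099 / 6034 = 2.01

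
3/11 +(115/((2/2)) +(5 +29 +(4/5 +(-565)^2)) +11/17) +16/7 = 2090329046/6545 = 319378.01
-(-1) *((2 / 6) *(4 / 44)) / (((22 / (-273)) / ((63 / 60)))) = -1911 / 4840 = -0.39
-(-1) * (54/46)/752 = 27/17296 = 0.00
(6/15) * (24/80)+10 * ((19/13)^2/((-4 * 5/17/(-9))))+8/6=4179317/25350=164.86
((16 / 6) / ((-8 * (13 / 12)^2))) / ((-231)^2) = -16 / 3006003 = -0.00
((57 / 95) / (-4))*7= -21 / 20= -1.05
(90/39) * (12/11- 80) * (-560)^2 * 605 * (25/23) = -37553337792.64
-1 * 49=-49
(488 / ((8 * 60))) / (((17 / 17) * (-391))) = -61 / 23460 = -0.00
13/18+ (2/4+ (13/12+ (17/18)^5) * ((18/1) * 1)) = 3595193/104976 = 34.25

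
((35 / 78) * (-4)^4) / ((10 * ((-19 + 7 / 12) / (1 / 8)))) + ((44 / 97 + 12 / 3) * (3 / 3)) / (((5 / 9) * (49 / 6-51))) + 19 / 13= 428442531 / 358105085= 1.20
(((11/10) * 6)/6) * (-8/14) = -22/35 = -0.63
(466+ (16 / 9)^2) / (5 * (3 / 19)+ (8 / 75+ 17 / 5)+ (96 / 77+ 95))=1389923150 / 297865863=4.67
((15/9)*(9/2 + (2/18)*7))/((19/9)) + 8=73/6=12.17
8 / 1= 8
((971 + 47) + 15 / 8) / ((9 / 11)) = 89749 / 72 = 1246.51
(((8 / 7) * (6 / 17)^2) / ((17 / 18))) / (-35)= -5184 / 1203685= -0.00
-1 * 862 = -862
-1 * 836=-836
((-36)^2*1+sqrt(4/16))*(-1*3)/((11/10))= -38895/11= -3535.91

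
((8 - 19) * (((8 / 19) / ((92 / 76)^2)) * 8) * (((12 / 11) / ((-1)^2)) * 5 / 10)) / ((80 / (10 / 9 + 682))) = -117.77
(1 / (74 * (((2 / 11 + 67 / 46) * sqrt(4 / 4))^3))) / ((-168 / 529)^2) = 4531822669957 / 148738667969808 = 0.03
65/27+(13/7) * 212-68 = 62015/189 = 328.12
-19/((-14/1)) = 19/14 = 1.36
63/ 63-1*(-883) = 884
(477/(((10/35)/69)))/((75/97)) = 7449309/50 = 148986.18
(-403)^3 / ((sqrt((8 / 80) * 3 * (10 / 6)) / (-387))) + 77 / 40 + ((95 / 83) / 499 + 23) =41296549 / 1656680 + 25329470049 * sqrt(2) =35821280095.95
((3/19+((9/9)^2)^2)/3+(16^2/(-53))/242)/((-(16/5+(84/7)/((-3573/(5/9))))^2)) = -64050268384125/1789891685337976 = -0.04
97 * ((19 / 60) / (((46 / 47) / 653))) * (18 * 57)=9672360723 / 460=21026871.14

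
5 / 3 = 1.67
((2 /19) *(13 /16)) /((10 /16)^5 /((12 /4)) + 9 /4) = 159744 /4261871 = 0.04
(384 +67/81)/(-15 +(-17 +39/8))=-35624/2511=-14.19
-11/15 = -0.73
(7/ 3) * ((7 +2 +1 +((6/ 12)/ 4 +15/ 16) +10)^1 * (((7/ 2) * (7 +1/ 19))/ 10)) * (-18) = -3319113/ 1520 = -2183.63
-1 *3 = -3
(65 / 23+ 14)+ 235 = 5792 / 23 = 251.83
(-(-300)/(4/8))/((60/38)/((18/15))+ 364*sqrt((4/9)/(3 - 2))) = 34200/13907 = 2.46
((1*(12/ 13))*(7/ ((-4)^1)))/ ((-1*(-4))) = -21/ 52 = -0.40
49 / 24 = 2.04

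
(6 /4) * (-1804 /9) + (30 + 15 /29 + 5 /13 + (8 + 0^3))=-296056 /1131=-261.76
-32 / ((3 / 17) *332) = -136 / 249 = -0.55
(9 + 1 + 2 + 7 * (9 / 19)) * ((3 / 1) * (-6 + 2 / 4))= -9603 / 38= -252.71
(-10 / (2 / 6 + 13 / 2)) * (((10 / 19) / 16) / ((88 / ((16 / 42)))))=-25 / 119966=-0.00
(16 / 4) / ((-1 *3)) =-4 / 3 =-1.33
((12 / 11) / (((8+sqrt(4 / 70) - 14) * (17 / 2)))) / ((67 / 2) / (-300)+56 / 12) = -504000 / 107154553 - 2400 * sqrt(70) / 107154553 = -0.00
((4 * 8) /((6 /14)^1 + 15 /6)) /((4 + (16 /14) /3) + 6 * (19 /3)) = 4704 /18245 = 0.26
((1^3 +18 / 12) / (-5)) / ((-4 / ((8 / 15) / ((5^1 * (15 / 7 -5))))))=-7 / 1500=-0.00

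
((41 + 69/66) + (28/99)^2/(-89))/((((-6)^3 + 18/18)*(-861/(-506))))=-1687050161/14679434385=-0.11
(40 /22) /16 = 5 /44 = 0.11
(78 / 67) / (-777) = -26 / 17353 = -0.00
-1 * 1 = -1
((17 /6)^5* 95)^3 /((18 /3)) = 2454169963788228315523375 /2821109907456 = 869930645843.33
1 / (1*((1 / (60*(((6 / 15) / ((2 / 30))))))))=360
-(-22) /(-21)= -1.05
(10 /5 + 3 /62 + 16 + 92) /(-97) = -6823 /6014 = -1.13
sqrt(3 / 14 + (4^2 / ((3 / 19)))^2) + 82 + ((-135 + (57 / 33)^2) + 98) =5806 / 121 + sqrt(18113914) / 42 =149.32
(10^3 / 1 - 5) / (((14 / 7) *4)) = 995 / 8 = 124.38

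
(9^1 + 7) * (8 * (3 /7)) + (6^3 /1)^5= 3291294892416 /7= 470184984630.86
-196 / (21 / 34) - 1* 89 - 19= -425.33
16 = 16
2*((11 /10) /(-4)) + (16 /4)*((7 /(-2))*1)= -291 /20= -14.55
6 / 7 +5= 41 / 7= 5.86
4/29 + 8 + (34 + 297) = 339.14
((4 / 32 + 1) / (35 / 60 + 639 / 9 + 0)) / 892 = 27 / 1532456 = 0.00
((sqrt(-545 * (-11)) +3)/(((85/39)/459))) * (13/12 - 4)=-2457 * sqrt(5995)/4 - 7371/4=-49402.52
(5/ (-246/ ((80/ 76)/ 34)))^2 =625/ 1578393441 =0.00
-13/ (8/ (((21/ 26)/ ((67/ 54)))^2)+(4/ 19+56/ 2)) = -79407783/ 287631536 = -0.28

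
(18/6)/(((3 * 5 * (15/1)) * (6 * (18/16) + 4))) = 0.00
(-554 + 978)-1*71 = 353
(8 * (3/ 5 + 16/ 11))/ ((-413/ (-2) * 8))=226/ 22715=0.01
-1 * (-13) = 13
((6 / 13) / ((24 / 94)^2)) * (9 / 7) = 6627 / 728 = 9.10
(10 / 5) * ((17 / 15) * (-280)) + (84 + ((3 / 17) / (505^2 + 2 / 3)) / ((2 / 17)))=-550.67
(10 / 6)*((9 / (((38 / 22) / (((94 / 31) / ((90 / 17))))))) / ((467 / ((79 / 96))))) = 694331 / 79218144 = 0.01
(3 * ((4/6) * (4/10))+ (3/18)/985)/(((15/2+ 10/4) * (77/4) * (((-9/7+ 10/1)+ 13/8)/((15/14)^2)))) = 0.00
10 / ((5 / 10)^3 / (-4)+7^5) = 320 / 537823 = 0.00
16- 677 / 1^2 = -661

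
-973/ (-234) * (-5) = -4865/ 234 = -20.79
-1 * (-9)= 9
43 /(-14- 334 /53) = -2279 /1076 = -2.12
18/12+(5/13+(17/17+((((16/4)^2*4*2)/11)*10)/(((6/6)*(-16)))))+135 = 37355/286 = 130.61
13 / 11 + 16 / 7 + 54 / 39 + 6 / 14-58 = -52772 / 1001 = -52.72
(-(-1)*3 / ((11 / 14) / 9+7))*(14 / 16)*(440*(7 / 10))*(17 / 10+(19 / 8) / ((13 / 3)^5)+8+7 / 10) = 15737131200483 / 13262585960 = 1186.58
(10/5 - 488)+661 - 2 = 173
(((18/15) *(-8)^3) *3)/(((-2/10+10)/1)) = -9216/49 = -188.08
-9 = -9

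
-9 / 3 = -3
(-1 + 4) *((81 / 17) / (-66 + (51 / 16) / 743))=-320976 / 1481941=-0.22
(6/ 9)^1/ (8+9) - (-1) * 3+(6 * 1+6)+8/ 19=14981/ 969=15.46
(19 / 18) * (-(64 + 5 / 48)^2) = -179890651 / 41472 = -4337.64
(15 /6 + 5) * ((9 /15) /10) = 9 /20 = 0.45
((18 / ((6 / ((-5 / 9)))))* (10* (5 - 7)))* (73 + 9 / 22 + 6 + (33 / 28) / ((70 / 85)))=8714575 / 3234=2694.67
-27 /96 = -9 /32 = -0.28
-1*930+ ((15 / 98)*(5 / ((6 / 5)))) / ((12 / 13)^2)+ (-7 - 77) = -28598011 / 28224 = -1013.25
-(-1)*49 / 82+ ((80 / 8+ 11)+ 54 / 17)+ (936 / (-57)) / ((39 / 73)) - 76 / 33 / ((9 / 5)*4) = -49421677 / 7866342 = -6.28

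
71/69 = 1.03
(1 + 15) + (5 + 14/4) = 49/2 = 24.50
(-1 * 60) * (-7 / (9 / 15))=700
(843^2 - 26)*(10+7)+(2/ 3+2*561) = 36245141/ 3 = 12081713.67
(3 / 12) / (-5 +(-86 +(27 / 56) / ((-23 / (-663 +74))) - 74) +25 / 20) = -322 / 195007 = -0.00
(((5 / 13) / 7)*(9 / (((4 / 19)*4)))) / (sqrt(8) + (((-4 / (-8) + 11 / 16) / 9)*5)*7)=731025 / 3592381-2216160*sqrt(2) / 25146667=0.08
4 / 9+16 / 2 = 76 / 9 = 8.44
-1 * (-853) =853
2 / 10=1 / 5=0.20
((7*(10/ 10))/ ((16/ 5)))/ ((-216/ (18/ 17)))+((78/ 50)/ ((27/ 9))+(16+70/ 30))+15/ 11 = 6045709/ 299200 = 20.21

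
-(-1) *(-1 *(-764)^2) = -583696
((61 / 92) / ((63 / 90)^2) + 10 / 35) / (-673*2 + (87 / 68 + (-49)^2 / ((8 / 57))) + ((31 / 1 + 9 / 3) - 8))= 251192 / 2419920321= 0.00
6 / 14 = 3 / 7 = 0.43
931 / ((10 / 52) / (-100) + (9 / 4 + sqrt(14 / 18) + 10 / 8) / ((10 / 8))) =6339551400 / 17841833-604181760*sqrt(7) / 17841833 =265.73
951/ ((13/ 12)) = 11412/ 13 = 877.85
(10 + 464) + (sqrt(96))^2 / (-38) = 8958 / 19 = 471.47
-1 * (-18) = 18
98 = 98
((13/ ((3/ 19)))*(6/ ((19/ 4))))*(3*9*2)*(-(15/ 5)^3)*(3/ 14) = -227448/ 7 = -32492.57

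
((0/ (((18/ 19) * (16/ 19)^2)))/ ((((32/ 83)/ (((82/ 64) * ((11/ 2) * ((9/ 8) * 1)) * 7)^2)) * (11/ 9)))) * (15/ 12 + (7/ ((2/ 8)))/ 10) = 0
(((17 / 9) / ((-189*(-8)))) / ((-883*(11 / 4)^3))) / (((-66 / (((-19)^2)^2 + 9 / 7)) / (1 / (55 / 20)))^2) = -452722789187584 / 12907805206001013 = -0.04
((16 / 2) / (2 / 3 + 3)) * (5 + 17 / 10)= 804 / 55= 14.62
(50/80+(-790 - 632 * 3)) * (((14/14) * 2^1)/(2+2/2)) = -7161/4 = -1790.25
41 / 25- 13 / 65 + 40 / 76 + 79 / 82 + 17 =776263 / 38950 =19.93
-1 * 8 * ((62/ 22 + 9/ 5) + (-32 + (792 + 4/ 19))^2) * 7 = -32363781.10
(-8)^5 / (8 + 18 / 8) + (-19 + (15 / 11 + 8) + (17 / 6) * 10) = -4300079 / 1353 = -3178.18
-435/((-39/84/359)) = 4372620/13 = 336355.38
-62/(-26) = 31/13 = 2.38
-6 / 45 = -2 / 15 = -0.13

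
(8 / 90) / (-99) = -4 / 4455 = -0.00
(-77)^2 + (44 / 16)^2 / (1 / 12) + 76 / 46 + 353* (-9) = 261685 / 92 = 2844.40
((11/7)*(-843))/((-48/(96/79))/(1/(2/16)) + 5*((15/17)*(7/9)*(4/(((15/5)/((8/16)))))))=22700304/45409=499.91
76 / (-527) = -76 / 527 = -0.14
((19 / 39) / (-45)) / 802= -19 / 1407510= -0.00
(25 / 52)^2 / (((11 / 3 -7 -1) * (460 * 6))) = -125 / 6467968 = -0.00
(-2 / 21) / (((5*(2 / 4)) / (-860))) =688 / 21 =32.76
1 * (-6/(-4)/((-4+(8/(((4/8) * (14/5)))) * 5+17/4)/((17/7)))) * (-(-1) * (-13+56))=1462/269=5.43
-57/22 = -2.59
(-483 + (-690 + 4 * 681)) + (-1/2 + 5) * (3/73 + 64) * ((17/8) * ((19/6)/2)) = 11776347/4672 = 2520.62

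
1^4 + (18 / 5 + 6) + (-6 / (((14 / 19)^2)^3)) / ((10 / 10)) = -26.89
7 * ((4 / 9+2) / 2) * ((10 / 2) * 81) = 3465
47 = 47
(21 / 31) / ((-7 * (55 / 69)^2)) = -14283 / 93775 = -0.15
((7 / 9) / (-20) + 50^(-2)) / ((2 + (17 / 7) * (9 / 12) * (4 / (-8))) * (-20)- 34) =3031 / 4393125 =0.00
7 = 7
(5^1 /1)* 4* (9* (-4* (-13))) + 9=9369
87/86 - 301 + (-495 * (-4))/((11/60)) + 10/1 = 903861/86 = 10510.01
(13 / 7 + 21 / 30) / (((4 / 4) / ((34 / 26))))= 3043 / 910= 3.34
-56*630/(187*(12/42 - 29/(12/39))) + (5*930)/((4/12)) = 2288115330/163999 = 13952.01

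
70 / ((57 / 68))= 4760 / 57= 83.51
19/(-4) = -19/4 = -4.75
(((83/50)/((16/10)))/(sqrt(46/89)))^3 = 50889043 * sqrt(4094)/1083392000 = 3.01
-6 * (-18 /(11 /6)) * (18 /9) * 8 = 10368 /11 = 942.55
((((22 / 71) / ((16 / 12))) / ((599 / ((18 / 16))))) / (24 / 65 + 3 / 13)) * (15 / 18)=825 / 1360928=0.00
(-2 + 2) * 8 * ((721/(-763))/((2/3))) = 0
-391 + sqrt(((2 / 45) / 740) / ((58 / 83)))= -391 + sqrt(89059) / 32190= -390.99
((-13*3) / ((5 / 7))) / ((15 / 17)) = -1547 / 25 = -61.88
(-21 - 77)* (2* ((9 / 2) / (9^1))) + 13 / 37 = -3613 / 37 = -97.65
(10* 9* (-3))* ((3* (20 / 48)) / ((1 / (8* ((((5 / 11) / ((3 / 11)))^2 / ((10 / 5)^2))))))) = -1875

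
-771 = -771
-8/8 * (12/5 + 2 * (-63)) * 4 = 2472/5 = 494.40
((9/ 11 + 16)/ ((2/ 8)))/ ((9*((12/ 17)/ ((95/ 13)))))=298775/ 3861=77.38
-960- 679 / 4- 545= -6699 / 4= -1674.75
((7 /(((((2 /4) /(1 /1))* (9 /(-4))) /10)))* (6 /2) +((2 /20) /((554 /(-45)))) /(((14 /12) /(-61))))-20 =-2399419 /11634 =-206.24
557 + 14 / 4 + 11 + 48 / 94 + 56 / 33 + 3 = 1788947 / 3102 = 576.71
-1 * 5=-5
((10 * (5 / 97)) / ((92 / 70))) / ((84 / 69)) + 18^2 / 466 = 91981 / 90404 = 1.02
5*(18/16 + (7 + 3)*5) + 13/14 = 14367/56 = 256.55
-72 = -72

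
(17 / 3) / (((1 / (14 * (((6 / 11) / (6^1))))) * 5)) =238 / 165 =1.44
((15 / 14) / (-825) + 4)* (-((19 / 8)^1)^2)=-1111519 / 49280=-22.56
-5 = -5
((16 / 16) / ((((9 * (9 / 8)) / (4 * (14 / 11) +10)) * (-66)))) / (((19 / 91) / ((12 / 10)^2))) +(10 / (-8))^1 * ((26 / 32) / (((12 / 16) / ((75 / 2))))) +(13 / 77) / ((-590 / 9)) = -1044715625941 / 20508919200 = -50.94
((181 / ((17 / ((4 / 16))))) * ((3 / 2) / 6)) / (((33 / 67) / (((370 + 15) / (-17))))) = -424445 / 13872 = -30.60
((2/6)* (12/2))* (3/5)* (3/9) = 2/5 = 0.40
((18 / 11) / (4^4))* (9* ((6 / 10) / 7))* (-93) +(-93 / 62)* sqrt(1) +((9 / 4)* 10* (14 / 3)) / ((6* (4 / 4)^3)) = 765881 / 49280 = 15.54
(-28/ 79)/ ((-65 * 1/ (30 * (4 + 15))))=3192/ 1027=3.11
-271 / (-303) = 0.89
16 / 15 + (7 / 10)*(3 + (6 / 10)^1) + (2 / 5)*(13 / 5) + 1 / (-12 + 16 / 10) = 17669 / 3900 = 4.53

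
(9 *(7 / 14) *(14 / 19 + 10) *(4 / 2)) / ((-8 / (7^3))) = -157437 / 38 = -4143.08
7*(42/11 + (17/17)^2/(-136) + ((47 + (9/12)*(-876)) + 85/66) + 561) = -1379203/4488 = -307.31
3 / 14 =0.21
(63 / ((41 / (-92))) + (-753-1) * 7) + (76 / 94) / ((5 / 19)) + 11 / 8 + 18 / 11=-4589813669 / 847880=-5413.28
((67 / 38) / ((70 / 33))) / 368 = 2211 / 978880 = 0.00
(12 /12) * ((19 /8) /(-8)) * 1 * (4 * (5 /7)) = -95 /112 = -0.85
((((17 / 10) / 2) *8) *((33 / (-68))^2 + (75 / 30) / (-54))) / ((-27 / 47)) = -1110281 / 495720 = -2.24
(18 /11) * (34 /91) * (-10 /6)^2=1700 /1001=1.70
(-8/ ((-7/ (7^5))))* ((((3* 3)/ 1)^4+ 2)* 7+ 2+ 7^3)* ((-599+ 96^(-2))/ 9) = -306747495269369/ 5184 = -59171970538.07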